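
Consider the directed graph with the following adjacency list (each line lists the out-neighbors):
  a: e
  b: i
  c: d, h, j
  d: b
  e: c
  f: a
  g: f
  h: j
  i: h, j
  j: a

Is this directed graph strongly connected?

No

There is no directed path from e to g, so the graph is not strongly connected.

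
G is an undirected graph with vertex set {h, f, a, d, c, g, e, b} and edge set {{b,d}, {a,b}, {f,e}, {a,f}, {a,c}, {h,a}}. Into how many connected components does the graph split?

g is isolated — a component by itself.
Starting from a we can reach a, b, c, d, e, f, h. That is one component of size 7.
Total: 2 components.

2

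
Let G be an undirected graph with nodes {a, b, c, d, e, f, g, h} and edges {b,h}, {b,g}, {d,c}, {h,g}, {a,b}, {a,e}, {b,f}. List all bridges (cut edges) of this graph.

a-b, a-e, b-f, c-d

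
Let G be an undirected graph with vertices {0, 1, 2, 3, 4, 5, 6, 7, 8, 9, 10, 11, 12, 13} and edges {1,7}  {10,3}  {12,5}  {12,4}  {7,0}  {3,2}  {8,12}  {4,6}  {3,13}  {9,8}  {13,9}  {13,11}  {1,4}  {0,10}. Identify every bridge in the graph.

11-13, 12-5, 2-3, 4-6

The edges on the cycle 1-7-0-10-3-13-9-8-12-4-1 are not bridges since each lies on that cycle.
But removing 2—3 disconnects 2 from 3; removing 11—13 disconnects 11 from 13; removing 12—5 disconnects 12 from 5; removing 4—6 disconnects 4 from 6 — these are bridges.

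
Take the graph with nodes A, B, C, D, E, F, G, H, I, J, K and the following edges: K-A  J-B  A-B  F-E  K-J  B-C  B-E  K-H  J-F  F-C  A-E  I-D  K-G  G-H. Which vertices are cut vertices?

Removing K increases the component count from 2 to 3, so K is a cut vertex.
By contrast removing C leaves 2 components; it is not a cut vertex. No other vertex is a cut vertex either.

K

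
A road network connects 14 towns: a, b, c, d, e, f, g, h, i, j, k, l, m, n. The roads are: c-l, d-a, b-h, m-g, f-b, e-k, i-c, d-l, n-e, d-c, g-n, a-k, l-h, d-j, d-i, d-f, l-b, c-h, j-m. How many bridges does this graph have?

The edges on the cycle d-f-b-l-d are not bridges since each lies on that cycle.
Every edge lies on some cycle, so there are no bridges.

0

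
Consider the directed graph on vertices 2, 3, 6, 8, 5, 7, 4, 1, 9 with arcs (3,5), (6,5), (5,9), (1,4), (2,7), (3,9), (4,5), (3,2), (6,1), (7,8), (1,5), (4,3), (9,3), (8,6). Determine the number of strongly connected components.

{1, 2, 3, 4, 5, 6, 7, 8, 9} are all mutually reachable — one SCC of size 9.
That gives 1 strongly connected component.

1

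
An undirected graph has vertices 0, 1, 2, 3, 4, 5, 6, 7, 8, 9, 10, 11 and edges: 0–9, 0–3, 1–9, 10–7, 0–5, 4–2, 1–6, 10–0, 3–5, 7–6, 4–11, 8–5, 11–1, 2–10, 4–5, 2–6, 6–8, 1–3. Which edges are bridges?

none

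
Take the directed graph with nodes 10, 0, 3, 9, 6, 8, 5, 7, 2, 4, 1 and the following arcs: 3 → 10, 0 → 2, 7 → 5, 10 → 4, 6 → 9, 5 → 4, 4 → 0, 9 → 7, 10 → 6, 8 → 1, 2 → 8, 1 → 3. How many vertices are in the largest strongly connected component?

11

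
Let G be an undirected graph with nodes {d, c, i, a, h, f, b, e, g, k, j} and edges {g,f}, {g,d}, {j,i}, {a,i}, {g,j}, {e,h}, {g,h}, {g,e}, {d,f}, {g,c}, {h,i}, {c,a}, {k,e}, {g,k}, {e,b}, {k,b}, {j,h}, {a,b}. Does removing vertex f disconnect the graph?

No

Deleting f leaves 1 component (was 1) (its neighbors d, g remain connected to each other), so f is not a cut vertex.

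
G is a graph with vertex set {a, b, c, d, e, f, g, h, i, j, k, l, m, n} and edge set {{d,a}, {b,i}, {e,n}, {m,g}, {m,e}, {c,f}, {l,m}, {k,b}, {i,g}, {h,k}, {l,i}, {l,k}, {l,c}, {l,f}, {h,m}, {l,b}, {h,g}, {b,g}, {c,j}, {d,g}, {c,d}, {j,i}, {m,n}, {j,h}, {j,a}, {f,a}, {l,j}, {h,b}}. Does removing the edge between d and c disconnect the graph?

After removing d - c, the path d-a-j-c still connects them, so the edge is not a bridge.

No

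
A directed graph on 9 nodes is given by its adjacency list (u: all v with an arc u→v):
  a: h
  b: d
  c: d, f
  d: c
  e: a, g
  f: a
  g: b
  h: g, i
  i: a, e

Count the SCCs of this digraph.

{a, b, c, d, e, f, g, h, i} are all mutually reachable — one SCC of size 9.
That gives 1 strongly connected component.

1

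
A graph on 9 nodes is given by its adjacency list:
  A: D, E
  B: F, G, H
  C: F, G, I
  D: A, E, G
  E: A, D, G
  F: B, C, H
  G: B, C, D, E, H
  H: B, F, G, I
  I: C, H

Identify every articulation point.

G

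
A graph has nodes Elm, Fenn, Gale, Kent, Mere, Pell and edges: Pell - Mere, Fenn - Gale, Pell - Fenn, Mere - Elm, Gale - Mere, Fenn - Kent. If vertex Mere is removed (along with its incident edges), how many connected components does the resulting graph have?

2

With Mere gone, the remaining components are: {Elm}; {Fenn, Gale, Kent, Pell}.
That is 2 components.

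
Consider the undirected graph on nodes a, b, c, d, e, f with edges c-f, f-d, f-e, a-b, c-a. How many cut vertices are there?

Removing a increases the component count from 1 to 2, so a is a cut vertex.
Removing c increases the component count from 1 to 2, so c is a cut vertex.
Removing f increases the component count from 1 to 3, so f is a cut vertex.
By contrast removing e leaves 1 component; it is not a cut vertex. No other vertex is a cut vertex either.

3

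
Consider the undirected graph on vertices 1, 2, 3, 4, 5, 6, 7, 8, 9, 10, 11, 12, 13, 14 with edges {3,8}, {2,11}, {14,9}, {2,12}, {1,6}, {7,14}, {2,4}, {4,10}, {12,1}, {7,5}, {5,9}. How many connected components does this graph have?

13 is isolated — a component by itself.
Starting from 3 we can reach 3, 8. That is one component of size 2.
Starting from 5 we can reach 5, 7, 9, 14. That is one component of size 4.
Starting from 1 we can reach 1, 2, 4, 6, 10, 11, 12. That is one component of size 7.
Total: 4 components.

4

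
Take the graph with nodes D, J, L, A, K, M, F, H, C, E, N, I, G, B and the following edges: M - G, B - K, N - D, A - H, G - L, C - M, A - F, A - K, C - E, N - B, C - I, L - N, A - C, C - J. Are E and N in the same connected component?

Yes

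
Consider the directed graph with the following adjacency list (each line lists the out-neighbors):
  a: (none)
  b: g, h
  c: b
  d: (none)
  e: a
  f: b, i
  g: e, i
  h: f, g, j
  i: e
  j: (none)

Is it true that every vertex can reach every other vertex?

There is no directed path from b to d, so the graph is not strongly connected.

No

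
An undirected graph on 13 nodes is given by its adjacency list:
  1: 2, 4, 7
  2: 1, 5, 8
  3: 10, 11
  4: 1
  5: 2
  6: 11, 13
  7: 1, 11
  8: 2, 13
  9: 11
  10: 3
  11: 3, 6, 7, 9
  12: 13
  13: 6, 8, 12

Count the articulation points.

5

Removing 1 increases the component count from 1 to 2, so 1 is a cut vertex.
Removing 2 increases the component count from 1 to 2, so 2 is a cut vertex.
Removing 3 increases the component count from 1 to 2, so 3 is a cut vertex.
Likewise 11, 13 are cut vertices.
By contrast removing 7 leaves 1 component; it is not a cut vertex. No other vertex is a cut vertex either.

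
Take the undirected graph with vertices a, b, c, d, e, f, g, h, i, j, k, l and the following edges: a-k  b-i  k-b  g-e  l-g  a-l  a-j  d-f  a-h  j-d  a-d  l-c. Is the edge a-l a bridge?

Removing a-l leaves no path between a and l: the component count goes from 1 to 2. So it is a bridge.

Yes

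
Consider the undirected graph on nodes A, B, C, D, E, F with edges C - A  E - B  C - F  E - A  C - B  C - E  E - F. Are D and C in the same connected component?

The component containing D is {D}, and C is not in it.

No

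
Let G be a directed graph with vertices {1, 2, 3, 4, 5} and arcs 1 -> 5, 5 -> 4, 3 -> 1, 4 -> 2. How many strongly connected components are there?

{5} is an SCC by itself.
{3} is an SCC by itself.
{1} is an SCC by itself.
{4} is an SCC by itself.
{2} is an SCC by itself.
That gives 5 strongly connected components.

5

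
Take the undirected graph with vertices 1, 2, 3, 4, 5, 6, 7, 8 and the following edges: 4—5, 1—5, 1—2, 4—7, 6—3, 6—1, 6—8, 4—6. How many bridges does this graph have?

4

The edges on the cycle 4-6-1-5-4 are not bridges since each lies on that cycle.
But removing 1—2 disconnects 1 from 2; removing 6—8 disconnects 6 from 8; removing 6—3 disconnects 6 from 3; removing 4—7 disconnects 4 from 7 — these are bridges.
That makes 4 bridges.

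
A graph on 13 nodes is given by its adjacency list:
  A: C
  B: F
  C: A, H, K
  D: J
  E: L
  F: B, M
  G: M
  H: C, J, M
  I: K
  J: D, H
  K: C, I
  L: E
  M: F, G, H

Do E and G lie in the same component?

The component containing E is {E, L}, and G is not in it.

No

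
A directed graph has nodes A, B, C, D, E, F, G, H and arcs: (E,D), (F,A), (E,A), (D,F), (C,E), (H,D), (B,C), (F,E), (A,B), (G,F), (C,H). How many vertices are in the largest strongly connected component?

7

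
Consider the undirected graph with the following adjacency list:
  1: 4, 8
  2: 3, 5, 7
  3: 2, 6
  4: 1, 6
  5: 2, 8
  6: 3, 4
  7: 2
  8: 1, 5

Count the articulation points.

1

Removing 2 increases the component count from 1 to 2, so 2 is a cut vertex.
By contrast removing 4 leaves 1 component; it is not a cut vertex. No other vertex is a cut vertex either.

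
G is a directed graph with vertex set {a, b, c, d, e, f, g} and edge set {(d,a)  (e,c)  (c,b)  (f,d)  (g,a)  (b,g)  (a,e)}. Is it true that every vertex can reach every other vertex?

No

There is no directed path from c to f, so the graph is not strongly connected.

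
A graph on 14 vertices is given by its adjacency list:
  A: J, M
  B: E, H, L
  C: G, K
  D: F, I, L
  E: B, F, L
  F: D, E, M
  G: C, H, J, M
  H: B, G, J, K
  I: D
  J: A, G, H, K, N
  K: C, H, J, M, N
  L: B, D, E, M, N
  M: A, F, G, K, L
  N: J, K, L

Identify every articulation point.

Removing D increases the component count from 1 to 2, so D is a cut vertex.
By contrast removing M leaves 1 component; it is not a cut vertex. No other vertex is a cut vertex either.

D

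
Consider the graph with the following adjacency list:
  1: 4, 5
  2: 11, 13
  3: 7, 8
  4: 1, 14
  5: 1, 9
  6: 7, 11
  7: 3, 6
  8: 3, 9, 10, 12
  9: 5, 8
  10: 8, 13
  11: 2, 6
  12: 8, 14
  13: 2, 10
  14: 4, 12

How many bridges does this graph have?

The edges on the cycle 8-9-5-1-4-14-12-8 are not bridges since each lies on that cycle.
Every edge lies on some cycle, so there are no bridges.

0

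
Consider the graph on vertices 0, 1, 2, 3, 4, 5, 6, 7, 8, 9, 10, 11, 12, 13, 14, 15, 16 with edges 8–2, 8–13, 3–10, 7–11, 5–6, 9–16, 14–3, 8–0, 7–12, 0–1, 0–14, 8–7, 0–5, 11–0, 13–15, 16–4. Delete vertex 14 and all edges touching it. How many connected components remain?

3

With 14 gone, the remaining components are: {3, 10}; {4, 9, 16}; {0, 1, 2, 5, 6, 7, 8, 11, 12, 13, 15}.
That is 3 components.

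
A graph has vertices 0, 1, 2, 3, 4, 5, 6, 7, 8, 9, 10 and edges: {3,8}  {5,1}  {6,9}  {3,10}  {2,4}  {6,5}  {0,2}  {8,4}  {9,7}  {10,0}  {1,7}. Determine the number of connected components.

Starting from 1 we can reach 1, 5, 6, 7, 9. That is one component of size 5.
Starting from 0 we can reach 0, 2, 3, 4, 8, 10. That is one component of size 6.
Total: 2 components.

2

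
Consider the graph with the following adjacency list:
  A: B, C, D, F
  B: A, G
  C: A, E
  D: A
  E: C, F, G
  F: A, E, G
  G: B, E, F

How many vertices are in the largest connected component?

Starting from A we can reach A, B, C, D, E, F, G. That is one component of size 7.
The largest has 7 vertices.

7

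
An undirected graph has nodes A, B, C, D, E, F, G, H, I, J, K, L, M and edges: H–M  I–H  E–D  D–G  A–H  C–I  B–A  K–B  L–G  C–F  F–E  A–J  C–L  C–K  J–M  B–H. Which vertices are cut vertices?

Removing C increases the component count from 1 to 2, so C is a cut vertex.
By contrast removing M leaves 1 component; it is not a cut vertex. No other vertex is a cut vertex either.

C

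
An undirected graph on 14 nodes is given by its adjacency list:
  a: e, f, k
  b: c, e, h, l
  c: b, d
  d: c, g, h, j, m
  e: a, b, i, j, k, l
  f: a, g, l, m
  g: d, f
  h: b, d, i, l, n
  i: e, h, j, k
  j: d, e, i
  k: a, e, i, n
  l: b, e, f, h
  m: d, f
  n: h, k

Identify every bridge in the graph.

The edges on the cycle l-e-a-f-l are not bridges since each lies on that cycle.
Every edge lies on some cycle, so there are no bridges.

none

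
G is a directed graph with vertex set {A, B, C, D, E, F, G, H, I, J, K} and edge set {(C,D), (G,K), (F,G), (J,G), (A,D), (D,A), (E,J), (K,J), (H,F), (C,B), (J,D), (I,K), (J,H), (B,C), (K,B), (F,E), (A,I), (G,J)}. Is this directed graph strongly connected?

From C we can reach every vertex (A, B, C, D, E, F, G, H, I, J, K), and every vertex can reach C (A, B, C, D, E, F, G, H, I, J, K). So the whole graph is one strongly connected component.

Yes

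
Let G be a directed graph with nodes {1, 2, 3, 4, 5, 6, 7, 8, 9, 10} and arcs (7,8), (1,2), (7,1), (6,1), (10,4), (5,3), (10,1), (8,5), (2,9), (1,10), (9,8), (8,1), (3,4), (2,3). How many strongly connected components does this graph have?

{1, 2, 8, 9, 10} are all mutually reachable — one SCC of size 5.
{7} is an SCC by itself.
{4} is an SCC by itself.
{6} is an SCC by itself.
{5} is an SCC by itself.
(and 1 more singleton SCC)
That gives 6 strongly connected components.

6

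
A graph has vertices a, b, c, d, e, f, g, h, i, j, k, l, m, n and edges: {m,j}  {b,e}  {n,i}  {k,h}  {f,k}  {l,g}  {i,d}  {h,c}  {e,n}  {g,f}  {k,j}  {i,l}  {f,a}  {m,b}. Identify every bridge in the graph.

a-f, c-h, d-i, h-k

The edges on the cycle m-b-e-n-i-l-g-f-k-j-m are not bridges since each lies on that cycle.
But removing k–h disconnects k from h; removing a–f disconnects a from f; removing h–c disconnects h from c; removing i–d disconnects i from d — these are bridges.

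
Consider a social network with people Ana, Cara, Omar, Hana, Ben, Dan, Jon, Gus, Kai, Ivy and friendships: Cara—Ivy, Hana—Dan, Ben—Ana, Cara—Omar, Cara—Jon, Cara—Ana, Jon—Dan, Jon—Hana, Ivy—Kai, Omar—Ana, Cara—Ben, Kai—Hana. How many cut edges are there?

The edges on the cycle Cara-Omar-Ana-Cara are not bridges since each lies on that cycle.
Every edge lies on some cycle, so there are no bridges.

0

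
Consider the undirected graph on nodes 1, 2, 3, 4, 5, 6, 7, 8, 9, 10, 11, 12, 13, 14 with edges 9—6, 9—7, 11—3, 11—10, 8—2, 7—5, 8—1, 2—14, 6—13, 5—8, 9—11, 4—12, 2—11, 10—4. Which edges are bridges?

The edges on the cycle 9-7-5-8-2-11-9 are not bridges since each lies on that cycle.
But removing 2—14 disconnects 2 from 14; removing 9—6 disconnects 9 from 6; removing 4—10 disconnects 4 from 10; removing 8—1 disconnects 8 from 1 — these are bridges.
In total 8 edges are bridges.

1-8, 10-11, 10-4, 11-3, 12-4, 13-6, 14-2, 6-9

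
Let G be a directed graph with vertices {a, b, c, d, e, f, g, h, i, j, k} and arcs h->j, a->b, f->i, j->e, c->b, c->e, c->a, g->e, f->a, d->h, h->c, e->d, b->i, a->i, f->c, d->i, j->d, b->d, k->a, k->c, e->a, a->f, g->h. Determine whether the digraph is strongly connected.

No

There is no directed path from g to k, so the graph is not strongly connected.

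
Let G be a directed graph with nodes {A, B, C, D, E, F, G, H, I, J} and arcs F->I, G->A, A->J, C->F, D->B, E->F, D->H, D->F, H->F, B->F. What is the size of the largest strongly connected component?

1

{J} is an SCC by itself.
{E} is an SCC by itself.
{A} is an SCC by itself.
{C} is an SCC by itself.
{I} is an SCC by itself.
(and 5 more singleton SCCs)
The largest has 1 vertex.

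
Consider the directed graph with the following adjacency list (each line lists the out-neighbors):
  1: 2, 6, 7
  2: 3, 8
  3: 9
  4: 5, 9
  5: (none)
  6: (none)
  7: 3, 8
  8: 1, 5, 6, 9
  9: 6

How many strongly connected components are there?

{1, 2, 7, 8} are all mutually reachable — one SCC of size 4.
{3} is an SCC by itself.
{6} is an SCC by itself.
{4} is an SCC by itself.
{5} is an SCC by itself.
(and 1 more singleton SCC)
That gives 6 strongly connected components.

6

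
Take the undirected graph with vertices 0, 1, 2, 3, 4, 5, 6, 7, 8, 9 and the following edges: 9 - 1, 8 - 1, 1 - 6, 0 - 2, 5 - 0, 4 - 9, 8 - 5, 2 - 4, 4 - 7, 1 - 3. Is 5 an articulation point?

No

Deleting 5 leaves 1 component (was 1) (its neighbors 0, 8 remain connected to each other), so 5 is not a cut vertex.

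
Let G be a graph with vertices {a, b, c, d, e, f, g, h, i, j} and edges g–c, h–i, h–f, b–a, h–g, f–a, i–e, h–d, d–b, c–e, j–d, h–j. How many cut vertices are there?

Removing h increases the component count from 1 to 2, so h is a cut vertex.
By contrast removing a leaves 1 component; it is not a cut vertex. No other vertex is a cut vertex either.

1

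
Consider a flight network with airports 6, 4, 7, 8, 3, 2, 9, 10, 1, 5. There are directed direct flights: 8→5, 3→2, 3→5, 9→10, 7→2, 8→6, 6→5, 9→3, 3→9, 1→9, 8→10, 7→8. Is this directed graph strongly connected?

No

There is no directed path from 7 to 4, so the graph is not strongly connected.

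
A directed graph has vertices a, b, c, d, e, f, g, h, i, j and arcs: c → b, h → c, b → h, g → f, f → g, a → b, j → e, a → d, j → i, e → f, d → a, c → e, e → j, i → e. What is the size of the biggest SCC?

{b, c, h} are all mutually reachable — one SCC of size 3.
{e, i, j} are all mutually reachable — one SCC of size 3.
{a, d} are all mutually reachable — one SCC of size 2.
{f, g} are all mutually reachable — one SCC of size 2.
The largest has 3 vertices.

3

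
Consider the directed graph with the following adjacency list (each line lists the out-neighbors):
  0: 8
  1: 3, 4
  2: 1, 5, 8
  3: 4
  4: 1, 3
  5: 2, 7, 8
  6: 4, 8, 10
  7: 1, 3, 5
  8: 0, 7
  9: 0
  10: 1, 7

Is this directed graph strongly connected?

No

There is no directed path from 4 to 6, so the graph is not strongly connected.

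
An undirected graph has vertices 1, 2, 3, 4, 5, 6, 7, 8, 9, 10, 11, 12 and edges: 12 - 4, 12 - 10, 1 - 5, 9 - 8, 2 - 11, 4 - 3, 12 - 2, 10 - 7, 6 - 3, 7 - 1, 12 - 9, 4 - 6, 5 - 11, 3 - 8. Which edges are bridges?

none

The edges on the cycle 4-6-3-4 are not bridges since each lies on that cycle.
Every edge lies on some cycle, so there are no bridges.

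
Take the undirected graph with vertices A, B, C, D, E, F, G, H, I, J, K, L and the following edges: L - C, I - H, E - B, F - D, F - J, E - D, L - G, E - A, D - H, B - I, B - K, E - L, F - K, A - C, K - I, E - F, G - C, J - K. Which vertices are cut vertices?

E

Removing E increases the component count from 1 to 2, so E is a cut vertex.
By contrast removing F leaves 1 component; it is not a cut vertex. No other vertex is a cut vertex either.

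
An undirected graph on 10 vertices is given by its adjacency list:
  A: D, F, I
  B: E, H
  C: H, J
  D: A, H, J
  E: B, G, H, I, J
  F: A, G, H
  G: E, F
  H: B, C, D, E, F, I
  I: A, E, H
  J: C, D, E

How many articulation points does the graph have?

0

Removing F, for instance, still leaves 1 component. No single vertex removal increases the component count — the graph has no articulation points.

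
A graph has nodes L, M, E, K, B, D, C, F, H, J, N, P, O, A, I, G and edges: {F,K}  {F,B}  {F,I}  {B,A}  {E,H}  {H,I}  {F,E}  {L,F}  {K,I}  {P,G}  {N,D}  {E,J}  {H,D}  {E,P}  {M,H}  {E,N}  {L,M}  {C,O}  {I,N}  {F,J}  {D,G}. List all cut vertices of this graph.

Removing B increases the component count from 2 to 3, so B is a cut vertex.
Removing F increases the component count from 2 to 3, so F is a cut vertex.
By contrast removing O leaves 2 components; it is not a cut vertex. No other vertex is a cut vertex either.

B, F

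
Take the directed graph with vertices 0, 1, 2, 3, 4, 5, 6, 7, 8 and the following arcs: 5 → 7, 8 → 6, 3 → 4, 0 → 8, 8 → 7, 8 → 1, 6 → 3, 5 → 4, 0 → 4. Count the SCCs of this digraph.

{7} is an SCC by itself.
{1} is an SCC by itself.
{0} is an SCC by itself.
{2} is an SCC by itself.
{8} is an SCC by itself.
(and 4 more singleton SCCs)
That gives 9 strongly connected components.

9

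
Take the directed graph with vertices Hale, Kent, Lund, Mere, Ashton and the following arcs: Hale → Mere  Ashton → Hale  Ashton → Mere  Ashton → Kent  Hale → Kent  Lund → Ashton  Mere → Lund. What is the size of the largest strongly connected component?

4

{Hale, Lund, Mere, Ashton} are all mutually reachable — one SCC of size 4.
{Kent} is an SCC by itself.
The largest has 4 vertices.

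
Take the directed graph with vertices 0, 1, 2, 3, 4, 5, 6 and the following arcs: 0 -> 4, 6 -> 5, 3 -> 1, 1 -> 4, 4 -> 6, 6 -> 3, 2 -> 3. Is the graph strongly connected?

No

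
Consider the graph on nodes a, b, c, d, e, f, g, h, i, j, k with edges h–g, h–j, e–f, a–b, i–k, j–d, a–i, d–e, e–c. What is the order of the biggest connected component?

7

Starting from a we can reach a, b, i, k. That is one component of size 4.
Starting from c we can reach c, d, e, f, g, h, j. That is one component of size 7.
The largest has 7 vertices.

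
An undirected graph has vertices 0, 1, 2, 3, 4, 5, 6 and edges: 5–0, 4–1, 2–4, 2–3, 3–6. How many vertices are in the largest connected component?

5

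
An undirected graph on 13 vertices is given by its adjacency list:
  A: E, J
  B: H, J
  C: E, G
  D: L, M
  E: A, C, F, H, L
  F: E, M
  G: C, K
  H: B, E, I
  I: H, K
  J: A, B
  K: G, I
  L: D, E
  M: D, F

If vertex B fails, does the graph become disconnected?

No

Deleting B leaves 1 component (was 1) (its neighbors H, J remain connected to each other), so B is not a cut vertex.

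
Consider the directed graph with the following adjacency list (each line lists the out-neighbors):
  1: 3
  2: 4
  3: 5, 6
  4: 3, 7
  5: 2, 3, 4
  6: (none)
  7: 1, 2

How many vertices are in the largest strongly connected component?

{1, 2, 3, 4, 5, 7} are all mutually reachable — one SCC of size 6.
{6} is an SCC by itself.
The largest has 6 vertices.

6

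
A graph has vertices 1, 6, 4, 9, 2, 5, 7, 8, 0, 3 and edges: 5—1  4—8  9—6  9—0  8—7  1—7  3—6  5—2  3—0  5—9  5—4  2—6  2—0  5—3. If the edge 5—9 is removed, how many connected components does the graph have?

1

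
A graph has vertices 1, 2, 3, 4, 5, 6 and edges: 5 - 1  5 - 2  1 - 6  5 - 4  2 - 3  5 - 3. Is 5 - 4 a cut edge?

Yes

Removing 5 - 4 leaves no path between 5 and 4: the component count goes from 1 to 2. So it is a bridge.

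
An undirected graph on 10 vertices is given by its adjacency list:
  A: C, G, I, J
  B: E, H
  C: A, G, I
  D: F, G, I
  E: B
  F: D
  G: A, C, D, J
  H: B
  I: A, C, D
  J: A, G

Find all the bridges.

The edges on the cycle G-D-I-A-G are not bridges since each lies on that cycle.
But removing B-E disconnects B from E; removing F-D disconnects F from D; removing B-H disconnects B from H — these are bridges.

B-E, B-H, D-F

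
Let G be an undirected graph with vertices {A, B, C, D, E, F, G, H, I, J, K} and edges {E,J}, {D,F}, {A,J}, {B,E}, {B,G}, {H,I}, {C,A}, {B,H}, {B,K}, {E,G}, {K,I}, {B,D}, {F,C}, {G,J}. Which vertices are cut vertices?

B

Removing B increases the component count from 1 to 2, so B is a cut vertex.
By contrast removing J leaves 1 component; it is not a cut vertex. No other vertex is a cut vertex either.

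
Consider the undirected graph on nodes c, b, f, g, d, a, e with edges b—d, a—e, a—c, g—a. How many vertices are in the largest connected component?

4

f is isolated — a component by itself.
Starting from b we can reach b, d. That is one component of size 2.
Starting from a we can reach a, c, e, g. That is one component of size 4.
The largest has 4 vertices.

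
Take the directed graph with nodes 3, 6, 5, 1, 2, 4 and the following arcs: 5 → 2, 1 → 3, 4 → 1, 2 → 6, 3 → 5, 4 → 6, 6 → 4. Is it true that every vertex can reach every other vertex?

Yes

From 2 we can reach every vertex (1, 2, 3, 4, 5, 6), and every vertex can reach 2 (1, 2, 3, 4, 5, 6). So the whole graph is one strongly connected component.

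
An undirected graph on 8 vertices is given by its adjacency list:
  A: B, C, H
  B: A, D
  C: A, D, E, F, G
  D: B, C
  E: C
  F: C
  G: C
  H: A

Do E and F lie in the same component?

From E we can reach A, B, C, D, E, F, G, H, which includes F.

Yes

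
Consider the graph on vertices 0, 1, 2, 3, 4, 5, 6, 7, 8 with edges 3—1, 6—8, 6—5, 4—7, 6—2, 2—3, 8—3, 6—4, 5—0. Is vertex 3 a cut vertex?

Yes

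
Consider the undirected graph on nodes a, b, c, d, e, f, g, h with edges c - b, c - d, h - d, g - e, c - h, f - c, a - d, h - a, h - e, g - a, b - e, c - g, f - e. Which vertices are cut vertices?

none

Removing c, for instance, still leaves 1 component. No single vertex removal increases the component count — the graph has no articulation points.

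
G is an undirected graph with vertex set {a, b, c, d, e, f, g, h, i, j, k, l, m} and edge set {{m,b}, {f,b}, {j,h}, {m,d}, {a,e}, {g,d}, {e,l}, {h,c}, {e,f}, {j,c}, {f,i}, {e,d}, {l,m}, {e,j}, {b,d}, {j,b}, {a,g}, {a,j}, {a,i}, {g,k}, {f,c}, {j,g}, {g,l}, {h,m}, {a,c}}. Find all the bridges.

The edges on the cycle e-j-h-c-f-e are not bridges since each lies on that cycle.
But removing k–g disconnects k from g — this is a bridge.

g-k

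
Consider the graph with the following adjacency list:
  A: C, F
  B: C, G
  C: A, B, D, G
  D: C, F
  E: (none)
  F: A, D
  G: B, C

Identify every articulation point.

C

Removing C increases the component count from 2 to 3, so C is a cut vertex.
By contrast removing A leaves 2 components; it is not a cut vertex. No other vertex is a cut vertex either.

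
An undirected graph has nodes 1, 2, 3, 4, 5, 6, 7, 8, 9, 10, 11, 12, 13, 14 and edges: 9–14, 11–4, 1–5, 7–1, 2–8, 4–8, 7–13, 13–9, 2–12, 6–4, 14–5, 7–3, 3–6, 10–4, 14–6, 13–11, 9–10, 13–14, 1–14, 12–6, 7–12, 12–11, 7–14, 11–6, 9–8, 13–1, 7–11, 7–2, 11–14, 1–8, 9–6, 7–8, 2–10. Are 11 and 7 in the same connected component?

From 11 we can reach 1, 2, 3, 4, 5, 6, 7, 8, 9, 10, 11, 12, 13, 14, which includes 7.

Yes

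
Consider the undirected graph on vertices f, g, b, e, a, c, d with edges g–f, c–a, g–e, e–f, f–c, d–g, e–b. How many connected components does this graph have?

Starting from a we can reach a, b, c, d, e, f, g. That is one component of size 7.
Total: 1 component.

1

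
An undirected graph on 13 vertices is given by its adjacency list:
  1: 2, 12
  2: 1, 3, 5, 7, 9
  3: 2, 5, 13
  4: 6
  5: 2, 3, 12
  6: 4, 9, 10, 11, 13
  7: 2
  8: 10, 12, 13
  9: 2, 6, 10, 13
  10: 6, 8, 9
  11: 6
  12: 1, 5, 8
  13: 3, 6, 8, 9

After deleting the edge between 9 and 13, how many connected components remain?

1

9 and 13 are still connected via 9-6-13, so the component count stays at 1.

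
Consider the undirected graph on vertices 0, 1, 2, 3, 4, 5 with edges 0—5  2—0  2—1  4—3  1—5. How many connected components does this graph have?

2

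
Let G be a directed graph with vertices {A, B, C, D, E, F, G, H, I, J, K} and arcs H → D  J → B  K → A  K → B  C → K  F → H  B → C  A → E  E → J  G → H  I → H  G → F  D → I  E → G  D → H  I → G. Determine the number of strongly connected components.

2

{A, B, C, E, J, K} are all mutually reachable — one SCC of size 6.
{D, F, G, H, I} are all mutually reachable — one SCC of size 5.
That gives 2 strongly connected components.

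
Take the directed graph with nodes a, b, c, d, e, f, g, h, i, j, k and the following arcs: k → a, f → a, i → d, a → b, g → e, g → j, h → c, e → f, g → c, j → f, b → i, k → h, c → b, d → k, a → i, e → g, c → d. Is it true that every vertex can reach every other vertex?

There is no directed path from c to f, so the graph is not strongly connected.

No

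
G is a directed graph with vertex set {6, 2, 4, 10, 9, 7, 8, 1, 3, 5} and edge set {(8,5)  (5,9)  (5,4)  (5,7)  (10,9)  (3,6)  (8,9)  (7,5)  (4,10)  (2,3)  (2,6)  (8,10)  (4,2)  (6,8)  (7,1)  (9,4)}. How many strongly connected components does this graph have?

2

{2, 3, 4, 5, 6, 7, 8, 9, 10} are all mutually reachable — one SCC of size 9.
{1} is an SCC by itself.
That gives 2 strongly connected components.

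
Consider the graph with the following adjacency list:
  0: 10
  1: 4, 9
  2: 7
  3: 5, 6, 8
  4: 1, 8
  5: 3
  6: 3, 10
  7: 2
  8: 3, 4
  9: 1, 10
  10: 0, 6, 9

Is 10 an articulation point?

Deleting 10 raises the number of components from 2 to 3, so 10 is a cut vertex.

Yes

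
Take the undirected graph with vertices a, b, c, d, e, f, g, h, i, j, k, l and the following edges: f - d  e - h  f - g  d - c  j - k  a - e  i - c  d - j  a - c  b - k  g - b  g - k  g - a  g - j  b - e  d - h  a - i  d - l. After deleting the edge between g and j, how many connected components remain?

1

g and j are still connected via g-k-j, so the component count stays at 1.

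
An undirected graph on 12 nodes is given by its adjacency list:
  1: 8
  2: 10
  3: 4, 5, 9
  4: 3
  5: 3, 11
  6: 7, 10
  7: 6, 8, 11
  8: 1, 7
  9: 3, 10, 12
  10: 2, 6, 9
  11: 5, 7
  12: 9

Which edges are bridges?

The edges on the cycle 10-9-3-5-11-7-6-10 are not bridges since each lies on that cycle.
But removing 4-3 disconnects 4 from 3; removing 10-2 disconnects 10 from 2; removing 9-12 disconnects 9 from 12; removing 1-8 disconnects 1 from 8 — these are bridges.
In total 5 edges are bridges.

1-8, 10-2, 12-9, 3-4, 7-8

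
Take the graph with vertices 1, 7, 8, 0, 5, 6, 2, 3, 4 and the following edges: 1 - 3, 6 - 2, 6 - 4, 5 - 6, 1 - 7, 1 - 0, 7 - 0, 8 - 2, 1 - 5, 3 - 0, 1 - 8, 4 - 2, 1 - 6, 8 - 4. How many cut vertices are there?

Removing 1 increases the component count from 1 to 2, so 1 is a cut vertex.
By contrast removing 7 leaves 1 component; it is not a cut vertex. No other vertex is a cut vertex either.

1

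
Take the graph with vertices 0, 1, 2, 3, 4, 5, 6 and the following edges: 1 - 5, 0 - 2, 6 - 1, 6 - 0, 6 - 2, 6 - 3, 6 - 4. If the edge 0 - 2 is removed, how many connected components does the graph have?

1

0 and 2 are still connected via 0-6-2, so the component count stays at 1.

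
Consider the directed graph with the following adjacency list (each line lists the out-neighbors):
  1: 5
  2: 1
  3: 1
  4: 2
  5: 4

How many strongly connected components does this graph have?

2

{1, 2, 4, 5} are all mutually reachable — one SCC of size 4.
{3} is an SCC by itself.
That gives 2 strongly connected components.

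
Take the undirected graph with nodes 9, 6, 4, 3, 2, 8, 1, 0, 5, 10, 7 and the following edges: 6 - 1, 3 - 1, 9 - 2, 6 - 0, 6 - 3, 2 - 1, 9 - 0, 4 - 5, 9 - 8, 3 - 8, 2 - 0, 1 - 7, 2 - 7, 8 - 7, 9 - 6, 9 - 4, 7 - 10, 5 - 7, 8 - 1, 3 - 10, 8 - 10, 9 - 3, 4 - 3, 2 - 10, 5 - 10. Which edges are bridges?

none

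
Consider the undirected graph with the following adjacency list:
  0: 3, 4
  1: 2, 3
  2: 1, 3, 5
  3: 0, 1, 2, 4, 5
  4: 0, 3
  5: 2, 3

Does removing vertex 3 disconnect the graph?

Yes

Deleting 3 raises the number of components from 1 to 2, so 3 is a cut vertex.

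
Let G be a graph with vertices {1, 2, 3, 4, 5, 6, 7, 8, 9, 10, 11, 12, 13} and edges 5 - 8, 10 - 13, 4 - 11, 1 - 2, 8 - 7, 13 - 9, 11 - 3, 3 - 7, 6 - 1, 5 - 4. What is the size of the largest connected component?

6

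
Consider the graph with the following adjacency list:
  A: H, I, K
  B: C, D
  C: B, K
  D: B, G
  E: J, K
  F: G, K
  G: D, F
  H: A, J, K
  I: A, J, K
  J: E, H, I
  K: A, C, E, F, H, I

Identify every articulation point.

K

Removing K increases the component count from 1 to 2, so K is a cut vertex.
By contrast removing I leaves 1 component; it is not a cut vertex. No other vertex is a cut vertex either.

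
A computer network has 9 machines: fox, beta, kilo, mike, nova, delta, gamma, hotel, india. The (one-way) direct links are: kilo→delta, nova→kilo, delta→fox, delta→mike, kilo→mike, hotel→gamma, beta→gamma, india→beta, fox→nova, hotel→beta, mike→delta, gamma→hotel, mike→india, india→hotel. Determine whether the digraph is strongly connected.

No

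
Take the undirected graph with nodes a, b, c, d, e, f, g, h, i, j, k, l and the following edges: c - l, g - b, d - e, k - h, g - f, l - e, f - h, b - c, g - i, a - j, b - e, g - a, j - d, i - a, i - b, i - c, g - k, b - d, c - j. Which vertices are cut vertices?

Removing g increases the component count from 1 to 2, so g is a cut vertex.
By contrast removing k leaves 1 component; it is not a cut vertex. No other vertex is a cut vertex either.

g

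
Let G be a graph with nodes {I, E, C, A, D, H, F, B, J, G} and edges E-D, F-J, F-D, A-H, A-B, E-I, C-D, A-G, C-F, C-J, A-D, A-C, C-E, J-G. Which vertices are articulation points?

Removing A increases the component count from 1 to 3, so A is a cut vertex.
Removing E increases the component count from 1 to 2, so E is a cut vertex.
By contrast removing D leaves 1 component; it is not a cut vertex. No other vertex is a cut vertex either.

A, E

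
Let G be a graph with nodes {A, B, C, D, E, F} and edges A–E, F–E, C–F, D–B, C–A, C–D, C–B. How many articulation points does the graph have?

Removing C increases the component count from 1 to 2, so C is a cut vertex.
By contrast removing E leaves 1 component; it is not a cut vertex. No other vertex is a cut vertex either.

1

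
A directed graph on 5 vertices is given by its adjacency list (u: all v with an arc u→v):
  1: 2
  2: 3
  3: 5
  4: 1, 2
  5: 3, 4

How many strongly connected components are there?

{1, 2, 3, 4, 5} are all mutually reachable — one SCC of size 5.
That gives 1 strongly connected component.

1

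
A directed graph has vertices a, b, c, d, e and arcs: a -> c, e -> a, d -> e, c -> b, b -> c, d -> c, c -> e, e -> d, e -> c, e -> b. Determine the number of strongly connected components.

1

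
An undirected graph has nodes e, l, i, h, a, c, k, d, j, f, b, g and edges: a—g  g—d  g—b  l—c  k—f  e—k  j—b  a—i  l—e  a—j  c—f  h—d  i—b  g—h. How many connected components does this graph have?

Starting from c we can reach c, e, f, k, l. That is one component of size 5.
Starting from a we can reach a, b, d, g, h, i, j. That is one component of size 7.
Total: 2 components.

2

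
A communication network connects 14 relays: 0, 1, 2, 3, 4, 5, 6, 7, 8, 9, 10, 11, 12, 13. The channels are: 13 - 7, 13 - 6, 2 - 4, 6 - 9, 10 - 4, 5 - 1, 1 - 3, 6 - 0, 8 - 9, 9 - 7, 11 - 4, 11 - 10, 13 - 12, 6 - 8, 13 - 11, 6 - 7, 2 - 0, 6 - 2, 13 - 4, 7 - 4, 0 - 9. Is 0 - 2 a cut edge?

No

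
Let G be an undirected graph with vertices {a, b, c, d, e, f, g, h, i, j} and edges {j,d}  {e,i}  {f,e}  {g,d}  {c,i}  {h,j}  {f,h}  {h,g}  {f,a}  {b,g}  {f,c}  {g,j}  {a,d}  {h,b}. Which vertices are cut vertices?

Removing f increases the component count from 1 to 2, so f is a cut vertex.
By contrast removing b leaves 1 component; it is not a cut vertex. No other vertex is a cut vertex either.

f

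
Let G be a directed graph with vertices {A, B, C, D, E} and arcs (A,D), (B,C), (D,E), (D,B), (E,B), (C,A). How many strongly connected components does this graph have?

{A, B, C, D, E} are all mutually reachable — one SCC of size 5.
That gives 1 strongly connected component.

1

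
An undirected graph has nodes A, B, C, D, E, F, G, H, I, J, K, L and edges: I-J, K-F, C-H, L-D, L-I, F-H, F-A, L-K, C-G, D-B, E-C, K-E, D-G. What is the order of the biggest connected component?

12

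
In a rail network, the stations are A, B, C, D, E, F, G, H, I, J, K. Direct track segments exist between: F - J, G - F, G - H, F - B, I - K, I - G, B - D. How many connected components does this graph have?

4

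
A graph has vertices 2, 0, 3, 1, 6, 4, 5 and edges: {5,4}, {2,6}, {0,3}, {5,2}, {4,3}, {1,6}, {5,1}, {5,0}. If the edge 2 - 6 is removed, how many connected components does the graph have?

1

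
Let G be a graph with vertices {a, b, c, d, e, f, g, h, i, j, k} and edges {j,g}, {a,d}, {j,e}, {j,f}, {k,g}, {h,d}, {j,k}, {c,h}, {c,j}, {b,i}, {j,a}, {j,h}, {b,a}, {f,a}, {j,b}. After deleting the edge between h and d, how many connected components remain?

h and d are still connected via h-j-a-d, so the component count stays at 1.

1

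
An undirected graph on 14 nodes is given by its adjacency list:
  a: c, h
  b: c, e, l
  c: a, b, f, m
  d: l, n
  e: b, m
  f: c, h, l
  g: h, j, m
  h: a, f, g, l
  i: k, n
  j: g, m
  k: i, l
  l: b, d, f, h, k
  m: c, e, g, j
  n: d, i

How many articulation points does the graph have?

1

Removing l increases the component count from 1 to 2, so l is a cut vertex.
By contrast removing a leaves 1 component; it is not a cut vertex. No other vertex is a cut vertex either.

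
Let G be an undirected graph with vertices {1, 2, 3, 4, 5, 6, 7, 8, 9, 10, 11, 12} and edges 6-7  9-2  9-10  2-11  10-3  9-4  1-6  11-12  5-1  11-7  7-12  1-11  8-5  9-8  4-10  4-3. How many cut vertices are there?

1

Removing 9 increases the component count from 1 to 2, so 9 is a cut vertex.
By contrast removing 10 leaves 1 component; it is not a cut vertex. No other vertex is a cut vertex either.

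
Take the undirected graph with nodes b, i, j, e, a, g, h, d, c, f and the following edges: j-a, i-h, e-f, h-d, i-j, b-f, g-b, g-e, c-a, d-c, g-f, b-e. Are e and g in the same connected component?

Yes

From e we can reach b, e, f, g, which includes g.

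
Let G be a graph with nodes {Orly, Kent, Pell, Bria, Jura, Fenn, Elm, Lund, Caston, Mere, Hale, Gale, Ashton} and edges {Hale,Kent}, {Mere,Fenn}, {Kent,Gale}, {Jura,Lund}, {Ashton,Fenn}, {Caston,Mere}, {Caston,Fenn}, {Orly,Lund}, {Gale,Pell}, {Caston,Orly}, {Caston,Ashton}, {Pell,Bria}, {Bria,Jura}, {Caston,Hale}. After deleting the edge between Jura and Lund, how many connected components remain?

Jura and Lund are still connected via Jura-Bria-Pell-Gale-Kent-Hale-Caston-Orly-Lund, so the component count stays at 2.

2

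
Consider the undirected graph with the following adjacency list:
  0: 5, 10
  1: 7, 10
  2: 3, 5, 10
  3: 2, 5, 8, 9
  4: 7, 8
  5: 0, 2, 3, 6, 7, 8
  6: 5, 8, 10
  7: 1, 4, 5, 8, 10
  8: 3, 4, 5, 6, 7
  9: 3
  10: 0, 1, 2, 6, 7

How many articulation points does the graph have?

1

Removing 3 increases the component count from 1 to 2, so 3 is a cut vertex.
By contrast removing 8 leaves 1 component; it is not a cut vertex. No other vertex is a cut vertex either.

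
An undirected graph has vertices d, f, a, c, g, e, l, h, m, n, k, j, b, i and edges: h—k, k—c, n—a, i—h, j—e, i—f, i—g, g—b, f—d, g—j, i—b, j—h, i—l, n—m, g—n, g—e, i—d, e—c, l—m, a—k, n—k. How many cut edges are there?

The edges on the cycle i-g-b-i are not bridges since each lies on that cycle.
Every edge lies on some cycle, so there are no bridges.

0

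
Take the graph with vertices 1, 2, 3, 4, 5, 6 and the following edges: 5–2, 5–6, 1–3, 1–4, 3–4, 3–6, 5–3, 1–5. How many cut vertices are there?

Removing 5 increases the component count from 1 to 2, so 5 is a cut vertex.
By contrast removing 2 leaves 1 component; it is not a cut vertex. No other vertex is a cut vertex either.

1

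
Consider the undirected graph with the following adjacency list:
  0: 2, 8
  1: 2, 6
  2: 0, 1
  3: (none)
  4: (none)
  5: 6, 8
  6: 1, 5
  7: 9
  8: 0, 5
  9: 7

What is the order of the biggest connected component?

6

3 is isolated — a component by itself.
4 is isolated — a component by itself.
Starting from 7 we can reach 7, 9. That is one component of size 2.
Starting from 0 we can reach 0, 1, 2, 5, 6, 8. That is one component of size 6.
The largest has 6 vertices.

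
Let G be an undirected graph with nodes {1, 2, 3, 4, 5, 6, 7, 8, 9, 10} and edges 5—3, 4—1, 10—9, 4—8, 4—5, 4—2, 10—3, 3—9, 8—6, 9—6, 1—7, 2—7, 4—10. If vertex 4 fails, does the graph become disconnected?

Yes

Deleting 4 raises the number of components from 1 to 2, so 4 is a cut vertex.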